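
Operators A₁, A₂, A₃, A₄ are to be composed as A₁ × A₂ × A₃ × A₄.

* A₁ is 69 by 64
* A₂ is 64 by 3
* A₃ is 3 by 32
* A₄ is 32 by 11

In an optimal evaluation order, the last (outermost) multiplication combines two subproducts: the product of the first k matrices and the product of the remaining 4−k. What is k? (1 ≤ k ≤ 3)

Adjacent pairs: A₁A₂ = 69·64·3 = 13248; A₂A₃ = 64·3·32 = 6144; A₃A₄ = 3·32·11 = 1056.
Length 3: A₁..A₃: k=1: 0+6144+69·64·32=147456; k=2: 13248+0+69·3·32=19872 → min 19872 | A₂..A₄: k=2: 0+1056+64·3·11=3168; k=3: 6144+0+64·32·11=28672 → min 3168.
Top-level splits: k=1: (A₁..A₁)·(A₂..A₄) → 0+3168+69·64·11 = 51744; k=2: (A₁..A₂)·(A₃..A₄) → 13248+1056+69·3·11 = 16581; k=3: (A₁..A₃)·(A₄..A₄) → 19872+0+69·32·11 = 44160.
Best split is after A₂, i.e. k = 2.

2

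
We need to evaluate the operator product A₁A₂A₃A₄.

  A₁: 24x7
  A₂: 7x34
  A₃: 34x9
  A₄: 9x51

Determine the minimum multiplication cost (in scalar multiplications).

Adjacent pairs: A₁A₂ = 24·7·34 = 5712; A₂A₃ = 7·34·9 = 2142; A₃A₄ = 34·9·51 = 15606.
Length 3: A₁..A₃: k=1: 0+2142+24·7·9=3654; k=2: 5712+0+24·34·9=13056 → min 3654 | A₂..A₄: k=2: 0+15606+7·34·51=27744; k=3: 2142+0+7·9·51=5355 → min 5355.
Length 4: A₁..A₄: k=1: 0+5355+24·7·51=13923; k=2: 5712+15606+24·34·51=62934; k=3: 3654+0+24·9·51=14670 → min 13923.
Optimal order: (A₁((A₂A₃)A₄)) with cost 13923.

13923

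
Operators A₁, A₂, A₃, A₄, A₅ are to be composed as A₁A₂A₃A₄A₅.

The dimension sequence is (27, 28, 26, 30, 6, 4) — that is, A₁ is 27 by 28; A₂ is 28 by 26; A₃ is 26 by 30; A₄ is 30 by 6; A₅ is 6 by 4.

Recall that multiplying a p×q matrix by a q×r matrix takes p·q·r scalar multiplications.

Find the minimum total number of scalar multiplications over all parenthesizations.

Adjacent pairs: A₁A₂ = 27·28·26 = 19656; A₂A₃ = 28·26·30 = 21840; A₃A₄ = 26·30·6 = 4680; A₄A₅ = 30·6·4 = 720.
Length 3: A₁..A₃: k=1: 0+21840+27·28·30=44520; k=2: 19656+0+27·26·30=40716 → min 40716 | A₂..A₄: k=2: 0+4680+28·26·6=9048; k=3: 21840+0+28·30·6=26880 → min 9048 | A₃..A₅: k=3: 0+720+26·30·4=3840; k=4: 4680+0+26·6·4=5304 → min 3840.
Length 4: A₁..A₄: k=1: 0+9048+27·28·6=13584; k=2: 19656+4680+27·26·6=28548; k=3: 40716+0+27·30·6=45576 → min 13584 | A₂..A₅: k=2: 0+3840+28·26·4=6752; k=3: 21840+720+28·30·4=25920; k=4: 9048+0+28·6·4=9720 → min 6752.
Length 5: A₁..A₅: k=1: 0+6752+27·28·4=9776; k=2: 19656+3840+27·26·4=26304; k=3: 40716+720+27·30·4=44676; k=4: 13584+0+27·6·4=14232 → min 9776.
Optimal order: (A₁(A₂(A₃(A₄A₅)))) with cost 9776.

9776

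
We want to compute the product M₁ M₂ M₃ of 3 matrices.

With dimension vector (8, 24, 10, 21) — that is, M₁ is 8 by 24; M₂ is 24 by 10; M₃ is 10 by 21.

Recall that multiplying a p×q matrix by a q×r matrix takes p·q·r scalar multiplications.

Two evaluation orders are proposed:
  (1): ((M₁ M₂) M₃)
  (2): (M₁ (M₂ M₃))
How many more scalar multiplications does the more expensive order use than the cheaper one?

5472

Order (1) = ((M₁ M₂) M₃): (M₁ M₂): 8×24 by 24×10 → 8×10, cost 8·24·10 = 1920; ((M₁ M₂) M₃): 8×10 by 10×21 → 8×21, cost 8·10·21 = 1680; cumulative 3600. Total 3600.
Order (2) = (M₁ (M₂ M₃)): (M₂ M₃): 24×10 by 10×21 → 24×21, cost 24·10·21 = 5040; (M₁ (M₂ M₃)): 8×24 by 24×21 → 8×21, cost 8·24·21 = 4032; cumulative 9072. Total 9072.
Difference: |3600 − 9072| = 5472.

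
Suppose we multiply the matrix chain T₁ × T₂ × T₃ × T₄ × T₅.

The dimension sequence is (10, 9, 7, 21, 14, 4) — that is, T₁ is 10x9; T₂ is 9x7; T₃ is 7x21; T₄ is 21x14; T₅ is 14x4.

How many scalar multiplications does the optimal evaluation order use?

2376

Adjacent pairs: T₁T₂ = 10·9·7 = 630; T₂T₃ = 9·7·21 = 1323; T₃T₄ = 7·21·14 = 2058; T₄T₅ = 21·14·4 = 1176.
Length 3: T₁..T₃: k=1: 0+1323+10·9·21=3213; k=2: 630+0+10·7·21=2100 → min 2100 | T₂..T₄: k=2: 0+2058+9·7·14=2940; k=3: 1323+0+9·21·14=3969 → min 2940 | T₃..T₅: k=3: 0+1176+7·21·4=1764; k=4: 2058+0+7·14·4=2450 → min 1764.
Length 4: T₁..T₄: k=1: 0+2940+10·9·14=4200; k=2: 630+2058+10·7·14=3668; k=3: 2100+0+10·21·14=5040 → min 3668 | T₂..T₅: k=2: 0+1764+9·7·4=2016; k=3: 1323+1176+9·21·4=3255; k=4: 2940+0+9·14·4=3444 → min 2016.
Length 5: T₁..T₅: k=1: 0+2016+10·9·4=2376; k=2: 630+1764+10·7·4=2674; k=3: 2100+1176+10·21·4=4116; k=4: 3668+0+10·14·4=4228 → min 2376.
Optimal order: (T₁ × (T₂ × (T₃ × (T₄ × T₅)))) with cost 2376.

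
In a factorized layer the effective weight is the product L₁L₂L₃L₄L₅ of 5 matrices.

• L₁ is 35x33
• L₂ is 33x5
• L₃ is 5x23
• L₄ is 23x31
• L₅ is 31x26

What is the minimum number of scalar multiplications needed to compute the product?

17920

Adjacent pairs: L₁L₂ = 35·33·5 = 5775; L₂L₃ = 33·5·23 = 3795; L₃L₄ = 5·23·31 = 3565; L₄L₅ = 23·31·26 = 18538.
Length 3: L₁..L₃: k=1: 0+3795+35·33·23=30360; k=2: 5775+0+35·5·23=9800 → min 9800 | L₂..L₄: k=2: 0+3565+33·5·31=8680; k=3: 3795+0+33·23·31=27324 → min 8680 | L₃..L₅: k=3: 0+18538+5·23·26=21528; k=4: 3565+0+5·31·26=7595 → min 7595.
Length 4: L₁..L₄: k=1: 0+8680+35·33·31=44485; k=2: 5775+3565+35·5·31=14765; k=3: 9800+0+35·23·31=34755 → min 14765 | L₂..L₅: k=2: 0+7595+33·5·26=11885; k=3: 3795+18538+33·23·26=42067; k=4: 8680+0+33·31·26=35278 → min 11885.
Length 5: L₁..L₅: k=1: 0+11885+35·33·26=41915; k=2: 5775+7595+35·5·26=17920; k=3: 9800+18538+35·23·26=49268; k=4: 14765+0+35·31·26=42975 → min 17920.
Optimal order: ((L₁L₂)((L₃L₄)L₅)) with cost 17920.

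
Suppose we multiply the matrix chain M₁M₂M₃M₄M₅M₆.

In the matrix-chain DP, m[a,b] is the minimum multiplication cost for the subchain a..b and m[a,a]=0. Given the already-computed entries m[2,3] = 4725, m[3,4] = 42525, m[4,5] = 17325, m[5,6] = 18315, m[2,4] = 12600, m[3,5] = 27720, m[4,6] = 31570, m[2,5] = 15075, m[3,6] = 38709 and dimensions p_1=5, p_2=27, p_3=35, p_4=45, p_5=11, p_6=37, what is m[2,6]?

17110

m[2,6] = min over k∈[2,5] of m[2,k]+m[k+1,6]+p_{1}·p_k·p_{6}.
k=2: 0 + 38709 + 5·27·37 = 43704; k=3: 4725 + 31570 + 5·35·37 = 42770; k=4: 12600 + 18315 + 5·45·37 = 39240; k=5: 15075 + 0 + 5·11·37 = 17110.
Minimum: 17110 at k=5.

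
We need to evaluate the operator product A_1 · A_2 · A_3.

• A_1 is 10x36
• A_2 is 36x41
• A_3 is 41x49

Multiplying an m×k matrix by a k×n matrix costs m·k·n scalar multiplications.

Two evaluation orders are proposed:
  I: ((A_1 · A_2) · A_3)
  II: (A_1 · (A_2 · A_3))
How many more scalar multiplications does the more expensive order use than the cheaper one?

Order I = ((A_1 · A_2) · A_3): (A_1 · A_2): 10×36 by 36×41 → 10×41, cost 10·36·41 = 14760; ((A_1 · A_2) · A_3): 10×41 by 41×49 → 10×49, cost 10·41·49 = 20090; cumulative 34850. Total 34850.
Order II = (A_1 · (A_2 · A_3)): (A_2 · A_3): 36×41 by 41×49 → 36×49, cost 36·41·49 = 72324; (A_1 · (A_2 · A_3)): 10×36 by 36×49 → 10×49, cost 10·36·49 = 17640; cumulative 89964. Total 89964.
Difference: |34850 − 89964| = 55114.

55114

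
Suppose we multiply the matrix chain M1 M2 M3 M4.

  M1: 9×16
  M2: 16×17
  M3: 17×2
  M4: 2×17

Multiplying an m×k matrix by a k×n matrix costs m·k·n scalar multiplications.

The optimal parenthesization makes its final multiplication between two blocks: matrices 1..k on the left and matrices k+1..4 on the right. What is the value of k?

3

Adjacent pairs: M1M2 = 9·16·17 = 2448; M2M3 = 16·17·2 = 544; M3M4 = 17·2·17 = 578.
Length 3: M1..M3: k=1: 0+544+9·16·2=832; k=2: 2448+0+9·17·2=2754 → min 832 | M2..M4: k=2: 0+578+16·17·17=5202; k=3: 544+0+16·2·17=1088 → min 1088.
Top-level splits: k=1: (M1..M1)·(M2..M4) → 0+1088+9·16·17 = 3536; k=2: (M1..M2)·(M3..M4) → 2448+578+9·17·17 = 5627; k=3: (M1..M3)·(M4..M4) → 832+0+9·2·17 = 1138.
Best split is after M3, i.e. k = 3.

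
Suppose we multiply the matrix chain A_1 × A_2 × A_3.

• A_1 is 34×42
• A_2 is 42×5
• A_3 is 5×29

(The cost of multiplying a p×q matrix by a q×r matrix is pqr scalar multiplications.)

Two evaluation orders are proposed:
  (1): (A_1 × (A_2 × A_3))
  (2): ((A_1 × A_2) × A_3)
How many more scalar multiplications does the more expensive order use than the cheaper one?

Order (1) = (A_1 × (A_2 × A_3)): (A_2 × A_3): 42×5 by 5×29 → 42×29, cost 42·5·29 = 6090; (A_1 × (A_2 × A_3)): 34×42 by 42×29 → 34×29, cost 34·42·29 = 41412; cumulative 47502. Total 47502.
Order (2) = ((A_1 × A_2) × A_3): (A_1 × A_2): 34×42 by 42×5 → 34×5, cost 34·42·5 = 7140; ((A_1 × A_2) × A_3): 34×5 by 5×29 → 34×29, cost 34·5·29 = 4930; cumulative 12070. Total 12070.
Difference: |47502 − 12070| = 35432.

35432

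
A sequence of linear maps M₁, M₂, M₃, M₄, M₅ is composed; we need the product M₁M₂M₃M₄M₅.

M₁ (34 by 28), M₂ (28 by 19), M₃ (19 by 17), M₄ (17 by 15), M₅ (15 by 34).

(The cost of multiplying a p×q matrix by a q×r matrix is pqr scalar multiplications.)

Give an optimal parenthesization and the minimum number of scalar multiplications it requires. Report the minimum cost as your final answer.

Adjacent pairs: M₁M₂ = 34·28·19 = 18088; M₂M₃ = 28·19·17 = 9044; M₃M₄ = 19·17·15 = 4845; M₄M₅ = 17·15·34 = 8670.
Length 3: M₁..M₃: k=1: 0+9044+34·28·17=25228; k=2: 18088+0+34·19·17=29070 → min 25228 | M₂..M₄: k=2: 0+4845+28·19·15=12825; k=3: 9044+0+28·17·15=16184 → min 12825 | M₃..M₅: k=3: 0+8670+19·17·34=19652; k=4: 4845+0+19·15·34=14535 → min 14535.
Length 4: M₁..M₄: k=1: 0+12825+34·28·15=27105; k=2: 18088+4845+34·19·15=32623; k=3: 25228+0+34·17·15=33898 → min 27105 | M₂..M₅: k=2: 0+14535+28·19·34=32623; k=3: 9044+8670+28·17·34=33898; k=4: 12825+0+28·15·34=27105 → min 27105.
Length 5: M₁..M₅: k=1: 0+27105+34·28·34=59473; k=2: 18088+14535+34·19·34=54587; k=3: 25228+8670+34·17·34=53550; k=4: 27105+0+34·15·34=44445 → min 44445.
Optimal parenthesization: ((M₁(M₂(M₃M₄)))M₅) with cost 44445.

44445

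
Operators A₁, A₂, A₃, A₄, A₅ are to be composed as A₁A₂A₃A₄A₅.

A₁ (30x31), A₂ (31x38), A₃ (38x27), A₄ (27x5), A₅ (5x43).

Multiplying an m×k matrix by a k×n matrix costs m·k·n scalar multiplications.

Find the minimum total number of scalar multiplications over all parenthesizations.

Adjacent pairs: A₁A₂ = 30·31·38 = 35340; A₂A₃ = 31·38·27 = 31806; A₃A₄ = 38·27·5 = 5130; A₄A₅ = 27·5·43 = 5805.
Length 3: A₁..A₃: k=1: 0+31806+30·31·27=56916; k=2: 35340+0+30·38·27=66120 → min 56916 | A₂..A₄: k=2: 0+5130+31·38·5=11020; k=3: 31806+0+31·27·5=35991 → min 11020 | A₃..A₅: k=3: 0+5805+38·27·43=49923; k=4: 5130+0+38·5·43=13300 → min 13300.
Length 4: A₁..A₄: k=1: 0+11020+30·31·5=15670; k=2: 35340+5130+30·38·5=46170; k=3: 56916+0+30·27·5=60966 → min 15670 | A₂..A₅: k=2: 0+13300+31·38·43=63954; k=3: 31806+5805+31·27·43=73602; k=4: 11020+0+31·5·43=17685 → min 17685.
Length 5: A₁..A₅: k=1: 0+17685+30·31·43=57675; k=2: 35340+13300+30·38·43=97660; k=3: 56916+5805+30·27·43=97551; k=4: 15670+0+30·5·43=22120 → min 22120.
Optimal order: ((A₁(A₂(A₃A₄)))A₅) with cost 22120.

22120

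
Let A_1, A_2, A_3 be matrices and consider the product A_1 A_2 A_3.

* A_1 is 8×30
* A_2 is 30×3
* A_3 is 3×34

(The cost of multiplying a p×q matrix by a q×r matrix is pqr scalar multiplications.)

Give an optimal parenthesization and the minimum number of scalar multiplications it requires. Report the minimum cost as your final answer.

1536

(A_1 (A_2 A_3)): cost 11220.
((A_1 A_2) A_3): cost 1536.
Optimal: ((A_1 A_2) A_3) with cost 1536.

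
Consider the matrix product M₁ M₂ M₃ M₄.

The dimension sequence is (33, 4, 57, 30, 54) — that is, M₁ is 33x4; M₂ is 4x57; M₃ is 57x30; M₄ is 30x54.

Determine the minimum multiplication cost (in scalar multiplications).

20448

Adjacent pairs: M₁M₂ = 33·4·57 = 7524; M₂M₃ = 4·57·30 = 6840; M₃M₄ = 57·30·54 = 92340.
Length 3: M₁..M₃: k=1: 0+6840+33·4·30=10800; k=2: 7524+0+33·57·30=63954 → min 10800 | M₂..M₄: k=2: 0+92340+4·57·54=104652; k=3: 6840+0+4·30·54=13320 → min 13320.
Length 4: M₁..M₄: k=1: 0+13320+33·4·54=20448; k=2: 7524+92340+33·57·54=201438; k=3: 10800+0+33·30·54=64260 → min 20448.
Optimal order: (M₁ ((M₂ M₃) M₄)) with cost 20448.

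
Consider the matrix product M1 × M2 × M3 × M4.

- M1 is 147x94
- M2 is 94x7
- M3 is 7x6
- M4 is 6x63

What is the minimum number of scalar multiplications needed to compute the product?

Adjacent pairs: M1M2 = 147·94·7 = 96726; M2M3 = 94·7·6 = 3948; M3M4 = 7·6·63 = 2646.
Length 3: M1..M3: k=1: 0+3948+147·94·6=86856; k=2: 96726+0+147·7·6=102900 → min 86856 | M2..M4: k=2: 0+2646+94·7·63=44100; k=3: 3948+0+94·6·63=39480 → min 39480.
Length 4: M1..M4: k=1: 0+39480+147·94·63=910014; k=2: 96726+2646+147·7·63=164199; k=3: 86856+0+147·6·63=142422 → min 142422.
Optimal order: ((M1 × (M2 × M3)) × M4) with cost 142422.

142422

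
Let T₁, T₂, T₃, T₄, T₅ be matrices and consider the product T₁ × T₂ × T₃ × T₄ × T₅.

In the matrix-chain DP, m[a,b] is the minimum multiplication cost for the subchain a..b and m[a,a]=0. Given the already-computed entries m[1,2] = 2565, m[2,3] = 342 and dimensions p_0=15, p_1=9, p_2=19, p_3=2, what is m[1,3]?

m[1,3] = min over k∈[1,2] of m[1,k]+m[k+1,3]+p_{0}·p_k·p_{3}.
k=1: 0 + 342 + 15·9·2 = 612; k=2: 2565 + 0 + 15·19·2 = 3135.
Minimum: 612 at k=1.

612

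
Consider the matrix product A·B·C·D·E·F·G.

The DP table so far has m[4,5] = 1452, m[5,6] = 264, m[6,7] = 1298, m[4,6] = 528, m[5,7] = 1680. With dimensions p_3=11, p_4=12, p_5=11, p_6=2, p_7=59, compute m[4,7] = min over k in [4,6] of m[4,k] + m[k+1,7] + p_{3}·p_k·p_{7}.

1826

m[4,7] = min over k∈[4,6] of m[4,k]+m[k+1,7]+p_{3}·p_k·p_{7}.
k=4: 0 + 1680 + 11·12·59 = 9468; k=5: 1452 + 1298 + 11·11·59 = 9889; k=6: 528 + 0 + 11·2·59 = 1826.
Minimum: 1826 at k=6.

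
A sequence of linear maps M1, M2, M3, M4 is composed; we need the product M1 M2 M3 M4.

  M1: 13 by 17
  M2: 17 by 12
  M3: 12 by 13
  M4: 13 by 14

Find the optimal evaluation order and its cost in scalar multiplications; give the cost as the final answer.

7020

Adjacent pairs: M1M2 = 13·17·12 = 2652; M2M3 = 17·12·13 = 2652; M3M4 = 12·13·14 = 2184.
Length 3: M1..M3: k=1: 0+2652+13·17·13=5525; k=2: 2652+0+13·12·13=4680 → min 4680 | M2..M4: k=2: 0+2184+17·12·14=5040; k=3: 2652+0+17·13·14=5746 → min 5040.
Length 4: M1..M4: k=1: 0+5040+13·17·14=8134; k=2: 2652+2184+13·12·14=7020; k=3: 4680+0+13·13·14=7046 → min 7020.
Optimal parenthesization: ((M1 M2) (M3 M4)) with cost 7020.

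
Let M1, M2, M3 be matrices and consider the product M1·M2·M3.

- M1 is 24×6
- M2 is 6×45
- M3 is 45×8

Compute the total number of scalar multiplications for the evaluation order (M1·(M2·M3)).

3312

(M2·M3): 6×45 by 45×8 → 6×8, cost 6·45·8 = 2160
(M1·(M2·M3)): 24×6 by 6×8 → 24×8, cost 24·6·8 = 1152; cumulative 3312
Total: 3312 scalar multiplications.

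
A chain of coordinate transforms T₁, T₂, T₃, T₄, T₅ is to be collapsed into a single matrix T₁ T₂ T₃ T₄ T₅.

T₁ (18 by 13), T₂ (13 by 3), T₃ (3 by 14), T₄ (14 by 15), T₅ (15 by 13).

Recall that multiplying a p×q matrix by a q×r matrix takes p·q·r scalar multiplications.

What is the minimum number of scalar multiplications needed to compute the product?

2619

Adjacent pairs: T₁T₂ = 18·13·3 = 702; T₂T₃ = 13·3·14 = 546; T₃T₄ = 3·14·15 = 630; T₄T₅ = 14·15·13 = 2730.
Length 3: T₁..T₃: k=1: 0+546+18·13·14=3822; k=2: 702+0+18·3·14=1458 → min 1458 | T₂..T₄: k=2: 0+630+13·3·15=1215; k=3: 546+0+13·14·15=3276 → min 1215 | T₃..T₅: k=3: 0+2730+3·14·13=3276; k=4: 630+0+3·15·13=1215 → min 1215.
Length 4: T₁..T₄: k=1: 0+1215+18·13·15=4725; k=2: 702+630+18·3·15=2142; k=3: 1458+0+18·14·15=5238 → min 2142 | T₂..T₅: k=2: 0+1215+13·3·13=1722; k=3: 546+2730+13·14·13=5642; k=4: 1215+0+13·15·13=3750 → min 1722.
Length 5: T₁..T₅: k=1: 0+1722+18·13·13=4764; k=2: 702+1215+18·3·13=2619; k=3: 1458+2730+18·14·13=7464; k=4: 2142+0+18·15·13=5652 → min 2619.
Optimal order: ((T₁ T₂) ((T₃ T₄) T₅)) with cost 2619.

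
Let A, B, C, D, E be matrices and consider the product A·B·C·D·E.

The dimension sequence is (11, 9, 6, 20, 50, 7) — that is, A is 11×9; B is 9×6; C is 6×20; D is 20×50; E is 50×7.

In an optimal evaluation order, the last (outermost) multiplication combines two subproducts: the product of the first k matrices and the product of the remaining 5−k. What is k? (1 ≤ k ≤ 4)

Adjacent pairs: AB = 11·9·6 = 594; BC = 9·6·20 = 1080; CD = 6·20·50 = 6000; DE = 20·50·7 = 7000.
Length 3: A..C: k=1: 0+1080+11·9·20=3060; k=2: 594+0+11·6·20=1914 → min 1914 | B..D: k=2: 0+6000+9·6·50=8700; k=3: 1080+0+9·20·50=10080 → min 8700 | C..E: k=3: 0+7000+6·20·7=7840; k=4: 6000+0+6·50·7=8100 → min 7840.
Length 4: A..D: k=1: 0+8700+11·9·50=13650; k=2: 594+6000+11·6·50=9894; k=3: 1914+0+11·20·50=12914 → min 9894 | B..E: k=2: 0+7840+9·6·7=8218; k=3: 1080+7000+9·20·7=9340; k=4: 8700+0+9·50·7=11850 → min 8218.
Top-level splits: k=1: (A..A)·(B..E) → 0+8218+11·9·7 = 8911; k=2: (A..B)·(C..E) → 594+7840+11·6·7 = 8896; k=3: (A..C)·(D..E) → 1914+7000+11·20·7 = 10454; k=4: (A..D)·(E..E) → 9894+0+11·50·7 = 13744.
Best split is after B, i.e. k = 2.

2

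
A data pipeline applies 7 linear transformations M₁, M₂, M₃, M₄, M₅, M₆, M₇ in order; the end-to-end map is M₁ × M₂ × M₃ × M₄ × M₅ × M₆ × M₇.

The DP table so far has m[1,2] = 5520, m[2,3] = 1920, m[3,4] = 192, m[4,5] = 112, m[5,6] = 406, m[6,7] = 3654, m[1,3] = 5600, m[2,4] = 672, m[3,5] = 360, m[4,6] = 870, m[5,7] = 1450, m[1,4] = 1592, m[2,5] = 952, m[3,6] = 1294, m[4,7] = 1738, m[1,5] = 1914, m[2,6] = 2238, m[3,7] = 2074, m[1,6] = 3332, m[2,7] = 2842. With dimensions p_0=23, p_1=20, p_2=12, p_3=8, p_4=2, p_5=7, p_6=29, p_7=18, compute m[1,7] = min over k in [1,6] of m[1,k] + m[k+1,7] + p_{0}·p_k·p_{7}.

m[1,7] = min over k∈[1,6] of m[1,k]+m[k+1,7]+p_{0}·p_k·p_{7}.
k=1: 0 + 2842 + 23·20·18 = 11122; k=2: 5520 + 2074 + 23·12·18 = 12562; k=3: 5600 + 1738 + 23·8·18 = 10650; k=4: 1592 + 1450 + 23·2·18 = 3870; k=5: 1914 + 3654 + 23·7·18 = 8466; k=6: 3332 + 0 + 23·29·18 = 15338.
Minimum: 3870 at k=4.

3870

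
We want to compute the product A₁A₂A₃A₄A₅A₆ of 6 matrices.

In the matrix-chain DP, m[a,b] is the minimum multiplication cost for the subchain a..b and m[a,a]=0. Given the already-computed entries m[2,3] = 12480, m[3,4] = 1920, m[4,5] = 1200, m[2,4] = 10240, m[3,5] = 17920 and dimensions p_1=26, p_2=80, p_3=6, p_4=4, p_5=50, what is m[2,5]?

15440

m[2,5] = min over k∈[2,4] of m[2,k]+m[k+1,5]+p_{1}·p_k·p_{5}.
k=2: 0 + 17920 + 26·80·50 = 121920; k=3: 12480 + 1200 + 26·6·50 = 21480; k=4: 10240 + 0 + 26·4·50 = 15440.
Minimum: 15440 at k=4.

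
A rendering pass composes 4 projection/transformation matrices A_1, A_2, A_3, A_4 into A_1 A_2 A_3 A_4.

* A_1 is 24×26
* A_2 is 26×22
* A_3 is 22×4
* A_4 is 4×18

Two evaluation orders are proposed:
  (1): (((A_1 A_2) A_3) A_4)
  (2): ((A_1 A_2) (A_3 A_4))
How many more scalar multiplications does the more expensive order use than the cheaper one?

Order (1) = (((A_1 A_2) A_3) A_4): (A_1 A_2): 24×26 by 26×22 → 24×22, cost 24·26·22 = 13728; ((A_1 A_2) A_3): 24×22 by 22×4 → 24×4, cost 24·22·4 = 2112; cumulative 15840; (((A_1 A_2) A_3) A_4): 24×4 by 4×18 → 24×18, cost 24·4·18 = 1728; cumulative 17568. Total 17568.
Order (2) = ((A_1 A_2) (A_3 A_4)): (A_1 A_2): 24×26 by 26×22 → 24×22, cost 24·26·22 = 13728; (A_3 A_4): 22×4 by 4×18 → 22×18, cost 22·4·18 = 1584; ((A_1 A_2) (A_3 A_4)): 24×22 by 22×18 → 24×18, cost 24·22·18 = 9504; cumulative 24816. Total 24816.
Difference: |17568 − 24816| = 7248.

7248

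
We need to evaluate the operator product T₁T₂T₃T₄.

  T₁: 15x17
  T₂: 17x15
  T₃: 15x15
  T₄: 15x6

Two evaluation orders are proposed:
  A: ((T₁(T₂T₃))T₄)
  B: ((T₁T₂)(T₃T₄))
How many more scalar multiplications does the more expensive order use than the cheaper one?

Order A = ((T₁(T₂T₃))T₄): (T₂T₃): 17×15 by 15×15 → 17×15, cost 17·15·15 = 3825; (T₁(T₂T₃)): 15×17 by 17×15 → 15×15, cost 15·17·15 = 3825; cumulative 7650; ((T₁(T₂T₃))T₄): 15×15 by 15×6 → 15×6, cost 15·15·6 = 1350; cumulative 9000. Total 9000.
Order B = ((T₁T₂)(T₃T₄)): (T₁T₂): 15×17 by 17×15 → 15×15, cost 15·17·15 = 3825; (T₃T₄): 15×15 by 15×6 → 15×6, cost 15·15·6 = 1350; ((T₁T₂)(T₃T₄)): 15×15 by 15×6 → 15×6, cost 15·15·6 = 1350; cumulative 6525. Total 6525.
Difference: |9000 − 6525| = 2475.

2475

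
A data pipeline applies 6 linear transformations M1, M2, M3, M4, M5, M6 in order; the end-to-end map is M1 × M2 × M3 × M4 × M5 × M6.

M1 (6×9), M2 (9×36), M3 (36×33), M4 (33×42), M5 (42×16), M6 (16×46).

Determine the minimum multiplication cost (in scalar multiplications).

25836

Adjacent pairs: M1M2 = 6·9·36 = 1944; M2M3 = 9·36·33 = 10692; M3M4 = 36·33·42 = 49896; M4M5 = 33·42·16 = 22176; M5M6 = 42·16·46 = 30912.
Length 3: M1..M3: k=1: 0+10692+6·9·33=12474; k=2: 1944+0+6·36·33=9072 → min 9072 | M2..M4: k=2: 0+49896+9·36·42=63504; k=3: 10692+0+9·33·42=23166 → min 23166 | M3..M5: k=3: 0+22176+36·33·16=41184; k=4: 49896+0+36·42·16=74088 → min 41184 | M4..M6: k=4: 0+30912+33·42·46=94668; k=5: 22176+0+33·16·46=46464 → min 46464.
Length 4: M1..M4: k=1: 0+23166+6·9·42=25434; k=2: 1944+49896+6·36·42=60912; k=3: 9072+0+6·33·42=17388 → min 17388 | M2..M5: k=2: 0+41184+9·36·16=46368; k=3: 10692+22176+9·33·16=37620; k=4: 23166+0+9·42·16=29214 → min 29214 | M3..M6: k=3: 0+46464+36·33·46=101112; k=4: 49896+30912+36·42·46=150360; k=5: 41184+0+36·16·46=67680 → min 67680.
Length 5: M1..M5: k=1: 0+29214+6·9·16=30078; k=2: 1944+41184+6·36·16=46584; k=3: 9072+22176+6·33·16=34416; k=4: 17388+0+6·42·16=21420 → min 21420 | M2..M6: k=2: 0+67680+9·36·46=82584; k=3: 10692+46464+9·33·46=70818; k=4: 23166+30912+9·42·46=71466; k=5: 29214+0+9·16·46=35838 → min 35838.
Length 6: M1..M6: k=1: 0+35838+6·9·46=38322; k=2: 1944+67680+6·36·46=79560; k=3: 9072+46464+6·33·46=64644; k=4: 17388+30912+6·42·46=59892; k=5: 21420+0+6·16·46=25836 → min 25836.
Optimal order: (((((M1 × M2) × M3) × M4) × M5) × M6) with cost 25836.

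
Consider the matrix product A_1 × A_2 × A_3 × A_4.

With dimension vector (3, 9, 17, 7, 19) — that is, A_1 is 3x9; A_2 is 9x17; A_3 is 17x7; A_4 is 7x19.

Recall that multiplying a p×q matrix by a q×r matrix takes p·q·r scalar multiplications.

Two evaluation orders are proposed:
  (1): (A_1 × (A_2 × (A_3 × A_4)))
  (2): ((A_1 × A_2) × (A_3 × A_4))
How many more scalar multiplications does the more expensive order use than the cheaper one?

1992

Order (1) = (A_1 × (A_2 × (A_3 × A_4))): (A_3 × A_4): 17×7 by 7×19 → 17×19, cost 17·7·19 = 2261; (A_2 × (A_3 × A_4)): 9×17 by 17×19 → 9×19, cost 9·17·19 = 2907; cumulative 5168; (A_1 × (A_2 × (A_3 × A_4))): 3×9 by 9×19 → 3×19, cost 3·9·19 = 513; cumulative 5681. Total 5681.
Order (2) = ((A_1 × A_2) × (A_3 × A_4)): (A_1 × A_2): 3×9 by 9×17 → 3×17, cost 3·9·17 = 459; (A_3 × A_4): 17×7 by 7×19 → 17×19, cost 17·7·19 = 2261; ((A_1 × A_2) × (A_3 × A_4)): 3×17 by 17×19 → 3×19, cost 3·17·19 = 969; cumulative 3689. Total 3689.
Difference: |5681 − 3689| = 1992.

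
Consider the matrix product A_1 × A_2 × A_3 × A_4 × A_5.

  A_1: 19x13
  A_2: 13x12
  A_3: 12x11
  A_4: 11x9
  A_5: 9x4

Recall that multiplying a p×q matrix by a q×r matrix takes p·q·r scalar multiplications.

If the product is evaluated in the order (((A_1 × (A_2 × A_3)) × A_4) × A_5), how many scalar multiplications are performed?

6998

(A_2 × A_3): 13×12 by 12×11 → 13×11, cost 13·12·11 = 1716
(A_1 × (A_2 × A_3)): 19×13 by 13×11 → 19×11, cost 19·13·11 = 2717; cumulative 4433
((A_1 × (A_2 × A_3)) × A_4): 19×11 by 11×9 → 19×9, cost 19·11·9 = 1881; cumulative 6314
(((A_1 × (A_2 × A_3)) × A_4) × A_5): 19×9 by 9×4 → 19×4, cost 19·9·4 = 684; cumulative 6998
Total: 6998 scalar multiplications.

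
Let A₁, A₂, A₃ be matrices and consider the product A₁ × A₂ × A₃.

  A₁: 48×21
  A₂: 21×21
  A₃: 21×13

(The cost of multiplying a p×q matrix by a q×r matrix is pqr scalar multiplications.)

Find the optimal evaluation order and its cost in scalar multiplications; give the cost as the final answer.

18837

(A₁ × (A₂ × A₃)): cost 18837.
((A₁ × A₂) × A₃): cost 34272.
Optimal: (A₁ × (A₂ × A₃)) with cost 18837.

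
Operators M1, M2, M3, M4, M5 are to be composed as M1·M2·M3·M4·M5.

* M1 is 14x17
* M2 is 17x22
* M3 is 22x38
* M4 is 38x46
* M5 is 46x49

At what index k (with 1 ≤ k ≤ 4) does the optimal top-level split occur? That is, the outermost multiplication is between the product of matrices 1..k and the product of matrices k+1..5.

4

Adjacent pairs: M1M2 = 14·17·22 = 5236; M2M3 = 17·22·38 = 14212; M3M4 = 22·38·46 = 38456; M4M5 = 38·46·49 = 85652.
Length 3: M1..M3: k=1: 0+14212+14·17·38=23256; k=2: 5236+0+14·22·38=16940 → min 16940 | M2..M4: k=2: 0+38456+17·22·46=55660; k=3: 14212+0+17·38·46=43928 → min 43928 | M3..M5: k=3: 0+85652+22·38·49=126616; k=4: 38456+0+22·46·49=88044 → min 88044.
Length 4: M1..M4: k=1: 0+43928+14·17·46=54876; k=2: 5236+38456+14·22·46=57860; k=3: 16940+0+14·38·46=41412 → min 41412 | M2..M5: k=2: 0+88044+17·22·49=106370; k=3: 14212+85652+17·38·49=131518; k=4: 43928+0+17·46·49=82246 → min 82246.
Top-level splits: k=1: (M1..M1)·(M2..M5) → 0+82246+14·17·49 = 93908; k=2: (M1..M2)·(M3..M5) → 5236+88044+14·22·49 = 108372; k=3: (M1..M3)·(M4..M5) → 16940+85652+14·38·49 = 128660; k=4: (M1..M4)·(M5..M5) → 41412+0+14·46·49 = 72968.
Best split is after M4, i.e. k = 4.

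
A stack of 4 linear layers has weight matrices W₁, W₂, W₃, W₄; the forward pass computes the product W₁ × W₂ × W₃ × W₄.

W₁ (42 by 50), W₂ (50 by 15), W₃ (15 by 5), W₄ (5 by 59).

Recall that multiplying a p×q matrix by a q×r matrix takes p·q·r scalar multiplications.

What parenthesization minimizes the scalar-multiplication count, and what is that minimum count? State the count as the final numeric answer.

Adjacent pairs: W₁W₂ = 42·50·15 = 31500; W₂W₃ = 50·15·5 = 3750; W₃W₄ = 15·5·59 = 4425.
Length 3: W₁..W₃: k=1: 0+3750+42·50·5=14250; k=2: 31500+0+42·15·5=34650 → min 14250 | W₂..W₄: k=2: 0+4425+50·15·59=48675; k=3: 3750+0+50·5·59=18500 → min 18500.
Length 4: W₁..W₄: k=1: 0+18500+42·50·59=142400; k=2: 31500+4425+42·15·59=73095; k=3: 14250+0+42·5·59=26640 → min 26640.
Optimal parenthesization: ((W₁ × (W₂ × W₃)) × W₄) with cost 26640.

26640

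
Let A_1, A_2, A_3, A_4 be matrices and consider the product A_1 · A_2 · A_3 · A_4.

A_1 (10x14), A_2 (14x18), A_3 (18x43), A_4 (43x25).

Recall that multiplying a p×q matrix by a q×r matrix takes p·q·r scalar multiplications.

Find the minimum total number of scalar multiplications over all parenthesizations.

Adjacent pairs: A_1A_2 = 10·14·18 = 2520; A_2A_3 = 14·18·43 = 10836; A_3A_4 = 18·43·25 = 19350.
Length 3: A_1..A_3: k=1: 0+10836+10·14·43=16856; k=2: 2520+0+10·18·43=10260 → min 10260 | A_2..A_4: k=2: 0+19350+14·18·25=25650; k=3: 10836+0+14·43·25=25886 → min 25650.
Length 4: A_1..A_4: k=1: 0+25650+10·14·25=29150; k=2: 2520+19350+10·18·25=26370; k=3: 10260+0+10·43·25=21010 → min 21010.
Optimal order: (((A_1 · A_2) · A_3) · A_4) with cost 21010.

21010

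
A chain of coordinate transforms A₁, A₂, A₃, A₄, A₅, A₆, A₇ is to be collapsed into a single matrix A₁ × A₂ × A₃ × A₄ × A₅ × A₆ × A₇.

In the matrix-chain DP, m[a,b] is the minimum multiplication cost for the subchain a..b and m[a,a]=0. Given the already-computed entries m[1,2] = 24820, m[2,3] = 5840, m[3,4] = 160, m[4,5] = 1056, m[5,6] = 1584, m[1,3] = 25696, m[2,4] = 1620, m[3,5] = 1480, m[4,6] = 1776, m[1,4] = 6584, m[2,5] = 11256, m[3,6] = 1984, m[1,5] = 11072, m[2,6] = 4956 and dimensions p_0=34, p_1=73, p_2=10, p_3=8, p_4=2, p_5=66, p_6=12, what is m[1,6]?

m[1,6] = min over k∈[1,5] of m[1,k]+m[k+1,6]+p_{0}·p_k·p_{6}.
k=1: 0 + 4956 + 34·73·12 = 34740; k=2: 24820 + 1984 + 34·10·12 = 30884; k=3: 25696 + 1776 + 34·8·12 = 30736; k=4: 6584 + 1584 + 34·2·12 = 8984; k=5: 11072 + 0 + 34·66·12 = 38000.
Minimum: 8984 at k=4.

8984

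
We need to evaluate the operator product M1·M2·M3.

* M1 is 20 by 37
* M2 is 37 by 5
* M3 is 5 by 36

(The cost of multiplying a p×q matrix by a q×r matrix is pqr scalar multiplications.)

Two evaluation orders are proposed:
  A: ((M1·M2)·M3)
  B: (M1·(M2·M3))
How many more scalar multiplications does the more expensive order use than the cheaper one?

26000

Order A = ((M1·M2)·M3): (M1·M2): 20×37 by 37×5 → 20×5, cost 20·37·5 = 3700; ((M1·M2)·M3): 20×5 by 5×36 → 20×36, cost 20·5·36 = 3600; cumulative 7300. Total 7300.
Order B = (M1·(M2·M3)): (M2·M3): 37×5 by 5×36 → 37×36, cost 37·5·36 = 6660; (M1·(M2·M3)): 20×37 by 37×36 → 20×36, cost 20·37·36 = 26640; cumulative 33300. Total 33300.
Difference: |7300 − 33300| = 26000.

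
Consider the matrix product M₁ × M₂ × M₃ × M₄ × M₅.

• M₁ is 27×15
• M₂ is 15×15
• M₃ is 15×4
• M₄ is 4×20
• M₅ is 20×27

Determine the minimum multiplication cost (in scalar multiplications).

7596

Adjacent pairs: M₁M₂ = 27·15·15 = 6075; M₂M₃ = 15·15·4 = 900; M₃M₄ = 15·4·20 = 1200; M₄M₅ = 4·20·27 = 2160.
Length 3: M₁..M₃: k=1: 0+900+27·15·4=2520; k=2: 6075+0+27·15·4=7695 → min 2520 | M₂..M₄: k=2: 0+1200+15·15·20=5700; k=3: 900+0+15·4·20=2100 → min 2100 | M₃..M₅: k=3: 0+2160+15·4·27=3780; k=4: 1200+0+15·20·27=9300 → min 3780.
Length 4: M₁..M₄: k=1: 0+2100+27·15·20=10200; k=2: 6075+1200+27·15·20=15375; k=3: 2520+0+27·4·20=4680 → min 4680 | M₂..M₅: k=2: 0+3780+15·15·27=9855; k=3: 900+2160+15·4·27=4680; k=4: 2100+0+15·20·27=10200 → min 4680.
Length 5: M₁..M₅: k=1: 0+4680+27·15·27=15615; k=2: 6075+3780+27·15·27=20790; k=3: 2520+2160+27·4·27=7596; k=4: 4680+0+27·20·27=19260 → min 7596.
Optimal order: ((M₁ × (M₂ × M₃)) × (M₄ × M₅)) with cost 7596.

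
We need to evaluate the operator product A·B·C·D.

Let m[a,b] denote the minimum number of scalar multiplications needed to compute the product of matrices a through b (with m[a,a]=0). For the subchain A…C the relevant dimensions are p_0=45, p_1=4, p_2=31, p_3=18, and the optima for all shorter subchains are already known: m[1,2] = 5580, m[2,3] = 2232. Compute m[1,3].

m[1,3] = min over k∈[1,2] of m[1,k]+m[k+1,3]+p_{0}·p_k·p_{3}.
k=1: 0 + 2232 + 45·4·18 = 5472; k=2: 5580 + 0 + 45·31·18 = 30690.
Minimum: 5472 at k=1.

5472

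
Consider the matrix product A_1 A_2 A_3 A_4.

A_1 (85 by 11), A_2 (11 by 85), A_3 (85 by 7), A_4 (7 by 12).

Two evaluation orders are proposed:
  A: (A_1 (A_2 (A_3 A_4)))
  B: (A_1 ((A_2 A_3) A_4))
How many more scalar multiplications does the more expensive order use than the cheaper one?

10891

Order A = (A_1 (A_2 (A_3 A_4))): (A_3 A_4): 85×7 by 7×12 → 85×12, cost 85·7·12 = 7140; (A_2 (A_3 A_4)): 11×85 by 85×12 → 11×12, cost 11·85·12 = 11220; cumulative 18360; (A_1 (A_2 (A_3 A_4))): 85×11 by 11×12 → 85×12, cost 85·11·12 = 11220; cumulative 29580. Total 29580.
Order B = (A_1 ((A_2 A_3) A_4)): (A_2 A_3): 11×85 by 85×7 → 11×7, cost 11·85·7 = 6545; ((A_2 A_3) A_4): 11×7 by 7×12 → 11×12, cost 11·7·12 = 924; cumulative 7469; (A_1 ((A_2 A_3) A_4)): 85×11 by 11×12 → 85×12, cost 85·11·12 = 11220; cumulative 18689. Total 18689.
Difference: |29580 − 18689| = 10891.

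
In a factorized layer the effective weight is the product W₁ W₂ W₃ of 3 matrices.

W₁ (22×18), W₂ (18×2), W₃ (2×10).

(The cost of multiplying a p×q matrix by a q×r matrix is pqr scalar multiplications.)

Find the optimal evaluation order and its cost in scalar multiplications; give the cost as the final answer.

1232

(W₁ (W₂ W₃)): cost 4320.
((W₁ W₂) W₃): cost 1232.
Optimal: ((W₁ W₂) W₃) with cost 1232.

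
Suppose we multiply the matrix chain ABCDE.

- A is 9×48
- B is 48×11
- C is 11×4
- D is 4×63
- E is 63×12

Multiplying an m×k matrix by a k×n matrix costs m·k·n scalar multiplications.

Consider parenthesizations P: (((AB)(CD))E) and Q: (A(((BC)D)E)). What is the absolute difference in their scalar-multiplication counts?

Order P = (((AB)(CD))E): (AB): 9×48 by 48×11 → 9×11, cost 9·48·11 = 4752; (CD): 11×4 by 4×63 → 11×63, cost 11·4·63 = 2772; ((AB)(CD)): 9×11 by 11×63 → 9×63, cost 9·11·63 = 6237; cumulative 13761; (((AB)(CD))E): 9×63 by 63×12 → 9×12, cost 9·63·12 = 6804; cumulative 20565. Total 20565.
Order Q = (A(((BC)D)E)): (BC): 48×11 by 11×4 → 48×4, cost 48·11·4 = 2112; ((BC)D): 48×4 by 4×63 → 48×63, cost 48·4·63 = 12096; cumulative 14208; (((BC)D)E): 48×63 by 63×12 → 48×12, cost 48·63·12 = 36288; cumulative 50496; (A(((BC)D)E)): 9×48 by 48×12 → 9×12, cost 9·48·12 = 5184; cumulative 55680. Total 55680.
Difference: |20565 − 55680| = 35115.

35115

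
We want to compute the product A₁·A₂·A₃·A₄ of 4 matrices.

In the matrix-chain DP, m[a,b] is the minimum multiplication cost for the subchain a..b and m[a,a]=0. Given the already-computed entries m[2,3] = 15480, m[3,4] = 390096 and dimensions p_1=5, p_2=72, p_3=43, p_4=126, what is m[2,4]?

42570

m[2,4] = min over k∈[2,3] of m[2,k]+m[k+1,4]+p_{1}·p_k·p_{4}.
k=2: 0 + 390096 + 5·72·126 = 435456; k=3: 15480 + 0 + 5·43·126 = 42570.
Minimum: 42570 at k=3.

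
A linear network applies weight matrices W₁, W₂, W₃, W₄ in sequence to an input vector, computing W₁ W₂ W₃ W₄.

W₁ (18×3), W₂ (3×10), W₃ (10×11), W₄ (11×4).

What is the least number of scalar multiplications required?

Adjacent pairs: W₁W₂ = 18·3·10 = 540; W₂W₃ = 3·10·11 = 330; W₃W₄ = 10·11·4 = 440.
Length 3: W₁..W₃: k=1: 0+330+18·3·11=924; k=2: 540+0+18·10·11=2520 → min 924 | W₂..W₄: k=2: 0+440+3·10·4=560; k=3: 330+0+3·11·4=462 → min 462.
Length 4: W₁..W₄: k=1: 0+462+18·3·4=678; k=2: 540+440+18·10·4=1700; k=3: 924+0+18·11·4=1716 → min 678.
Optimal order: (W₁ ((W₂ W₃) W₄)) with cost 678.

678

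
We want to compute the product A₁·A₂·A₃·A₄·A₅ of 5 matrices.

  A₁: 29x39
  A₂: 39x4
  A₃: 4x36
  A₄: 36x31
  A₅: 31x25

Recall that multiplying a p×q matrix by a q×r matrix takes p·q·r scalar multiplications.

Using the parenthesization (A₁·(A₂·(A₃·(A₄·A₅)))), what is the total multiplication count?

(A₄·A₅): 36×31 by 31×25 → 36×25, cost 36·31·25 = 27900
(A₃·(A₄·A₅)): 4×36 by 36×25 → 4×25, cost 4·36·25 = 3600; cumulative 31500
(A₂·(A₃·(A₄·A₅))): 39×4 by 4×25 → 39×25, cost 39·4·25 = 3900; cumulative 35400
(A₁·(A₂·(A₃·(A₄·A₅)))): 29×39 by 39×25 → 29×25, cost 29·39·25 = 28275; cumulative 63675
Total: 63675 scalar multiplications.

63675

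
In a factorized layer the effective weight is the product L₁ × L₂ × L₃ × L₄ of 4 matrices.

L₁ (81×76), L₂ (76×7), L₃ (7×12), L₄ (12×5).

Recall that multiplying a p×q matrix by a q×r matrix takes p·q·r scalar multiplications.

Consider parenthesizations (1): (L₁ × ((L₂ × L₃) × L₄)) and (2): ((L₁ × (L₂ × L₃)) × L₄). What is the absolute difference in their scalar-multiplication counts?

43392

Order (1) = (L₁ × ((L₂ × L₃) × L₄)): (L₂ × L₃): 76×7 by 7×12 → 76×12, cost 76·7·12 = 6384; ((L₂ × L₃) × L₄): 76×12 by 12×5 → 76×5, cost 76·12·5 = 4560; cumulative 10944; (L₁ × ((L₂ × L₃) × L₄)): 81×76 by 76×5 → 81×5, cost 81·76·5 = 30780; cumulative 41724. Total 41724.
Order (2) = ((L₁ × (L₂ × L₃)) × L₄): (L₂ × L₃): 76×7 by 7×12 → 76×12, cost 76·7·12 = 6384; (L₁ × (L₂ × L₃)): 81×76 by 76×12 → 81×12, cost 81·76·12 = 73872; cumulative 80256; ((L₁ × (L₂ × L₃)) × L₄): 81×12 by 12×5 → 81×5, cost 81·12·5 = 4860; cumulative 85116. Total 85116.
Difference: |41724 − 85116| = 43392.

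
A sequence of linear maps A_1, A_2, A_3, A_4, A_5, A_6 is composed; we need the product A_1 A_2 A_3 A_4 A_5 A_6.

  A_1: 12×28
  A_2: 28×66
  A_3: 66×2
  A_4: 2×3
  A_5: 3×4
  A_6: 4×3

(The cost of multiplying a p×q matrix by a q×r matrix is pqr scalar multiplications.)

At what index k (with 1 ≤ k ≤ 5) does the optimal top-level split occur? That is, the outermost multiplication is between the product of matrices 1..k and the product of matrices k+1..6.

Adjacent pairs: A_1A_2 = 12·28·66 = 22176; A_2A_3 = 28·66·2 = 3696; A_3A_4 = 66·2·3 = 396; A_4A_5 = 2·3·4 = 24; A_5A_6 = 3·4·3 = 36.
Length 3: A_1..A_3: k=1: 0+3696+12·28·2=4368; k=2: 22176+0+12·66·2=23760 → min 4368 | A_2..A_4: k=2: 0+396+28·66·3=5940; k=3: 3696+0+28·2·3=3864 → min 3864 | A_3..A_5: k=3: 0+24+66·2·4=552; k=4: 396+0+66·3·4=1188 → min 552 | A_4..A_6: k=4: 0+36+2·3·3=54; k=5: 24+0+2·4·3=48 → min 48.
Length 4: A_1..A_4: k=1: 0+3864+12·28·3=4872; k=2: 22176+396+12·66·3=24948; k=3: 4368+0+12·2·3=4440 → min 4440 | A_2..A_5: k=2: 0+552+28·66·4=7944; k=3: 3696+24+28·2·4=3944; k=4: 3864+0+28·3·4=4200 → min 3944 | A_3..A_6: k=3: 0+48+66·2·3=444; k=4: 396+36+66·3·3=1026; k=5: 552+0+66·4·3=1344 → min 444.
Length 5: A_1..A_5: k=1: 0+3944+12·28·4=5288; k=2: 22176+552+12·66·4=25896; k=3: 4368+24+12·2·4=4488; k=4: 4440+0+12·3·4=4584 → min 4488 | A_2..A_6: k=2: 0+444+28·66·3=5988; k=3: 3696+48+28·2·3=3912; k=4: 3864+36+28·3·3=4152; k=5: 3944+0+28·4·3=4280 → min 3912.
Top-level splits: k=1: (A_1..A_1)·(A_2..A_6) → 0+3912+12·28·3 = 4920; k=2: (A_1..A_2)·(A_3..A_6) → 22176+444+12·66·3 = 24996; k=3: (A_1..A_3)·(A_4..A_6) → 4368+48+12·2·3 = 4488; k=4: (A_1..A_4)·(A_5..A_6) → 4440+36+12·3·3 = 4584; k=5: (A_1..A_5)·(A_6..A_6) → 4488+0+12·4·3 = 4632.
Best split is after A_3, i.e. k = 3.

3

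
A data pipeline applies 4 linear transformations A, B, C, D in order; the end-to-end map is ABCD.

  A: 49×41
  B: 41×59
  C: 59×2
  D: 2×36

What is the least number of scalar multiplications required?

Adjacent pairs: AB = 49·41·59 = 118531; BC = 41·59·2 = 4838; CD = 59·2·36 = 4248.
Length 3: A..C: k=1: 0+4838+49·41·2=8856; k=2: 118531+0+49·59·2=124313 → min 8856 | B..D: k=2: 0+4248+41·59·36=91332; k=3: 4838+0+41·2·36=7790 → min 7790.
Length 4: A..D: k=1: 0+7790+49·41·36=80114; k=2: 118531+4248+49·59·36=226855; k=3: 8856+0+49·2·36=12384 → min 12384.
Optimal order: ((A(BC))D) with cost 12384.

12384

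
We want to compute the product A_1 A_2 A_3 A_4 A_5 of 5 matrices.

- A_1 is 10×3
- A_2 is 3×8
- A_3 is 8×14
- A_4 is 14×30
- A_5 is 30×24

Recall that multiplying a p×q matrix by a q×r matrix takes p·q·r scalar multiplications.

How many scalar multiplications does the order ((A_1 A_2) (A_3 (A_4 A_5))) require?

14928

(A_1 A_2): 10×3 by 3×8 → 10×8, cost 10·3·8 = 240
(A_4 A_5): 14×30 by 30×24 → 14×24, cost 14·30·24 = 10080
(A_3 (A_4 A_5)): 8×14 by 14×24 → 8×24, cost 8·14·24 = 2688; cumulative 12768
((A_1 A_2) (A_3 (A_4 A_5))): 10×8 by 8×24 → 10×24, cost 10·8·24 = 1920; cumulative 14928
Total: 14928 scalar multiplications.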